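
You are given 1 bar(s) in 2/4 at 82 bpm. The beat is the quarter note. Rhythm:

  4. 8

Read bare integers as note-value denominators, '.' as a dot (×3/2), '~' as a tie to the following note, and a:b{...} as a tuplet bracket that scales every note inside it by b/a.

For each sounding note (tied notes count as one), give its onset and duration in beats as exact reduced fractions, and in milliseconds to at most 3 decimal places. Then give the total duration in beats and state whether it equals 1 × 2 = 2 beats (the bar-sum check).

1) 0.0ms=0b +1097.561ms=3/2b
2) 1097.561ms=3/2b +365.854ms=1/2b
Σ=2b of 2 (82bpm 2/4) — PASS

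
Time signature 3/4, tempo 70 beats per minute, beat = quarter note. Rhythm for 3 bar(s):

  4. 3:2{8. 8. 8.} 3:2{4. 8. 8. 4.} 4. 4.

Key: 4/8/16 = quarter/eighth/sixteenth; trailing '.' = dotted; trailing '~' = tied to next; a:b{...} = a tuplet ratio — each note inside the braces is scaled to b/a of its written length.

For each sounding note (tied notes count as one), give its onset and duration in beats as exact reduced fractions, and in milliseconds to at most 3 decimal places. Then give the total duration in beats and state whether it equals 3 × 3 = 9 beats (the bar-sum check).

1) 0.0ms=0b +1285.714ms=3/2b
2) 1285.714ms=3/2b +428.571ms=1/2b
3) 1714.286ms=2b +428.571ms=1/2b
4) 2142.857ms=5/2b +428.571ms=1/2b
5) 2571.429ms=3b +857.143ms=1b
6) 3428.571ms=4b +428.571ms=1/2b
7) 3857.143ms=9/2b +428.571ms=1/2b
8) 4285.714ms=5b +857.143ms=1b
9) 5142.857ms=6b +1285.714ms=3/2b
10) 6428.571ms=15/2b +1285.714ms=3/2b
Σ=9b of 9 (70bpm 3/4) — PASS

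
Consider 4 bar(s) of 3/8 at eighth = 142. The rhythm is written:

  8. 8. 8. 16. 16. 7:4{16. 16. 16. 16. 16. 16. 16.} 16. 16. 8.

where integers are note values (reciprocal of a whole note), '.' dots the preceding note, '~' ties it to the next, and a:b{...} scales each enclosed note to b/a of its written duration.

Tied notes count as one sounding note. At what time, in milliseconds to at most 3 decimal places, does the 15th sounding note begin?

1. 0.0ms @ 0 + 633.803ms (3/2)
2. 633.803ms @ 3/2 + 633.803ms (3/2)
3. 1267.606ms @ 3 + 633.803ms (3/2)
4. 1901.408ms @ 9/2 + 316.901ms (3/4)
5. 2218.31ms @ 21/4 + 316.901ms (3/4)
6. 2535.211ms @ 6 + 181.087ms (3/7)
7. 2716.298ms @ 45/7 + 181.087ms (3/7)
8. 2897.384ms @ 48/7 + 181.087ms (3/7)
9. 3078.471ms @ 51/7 + 181.087ms (3/7)
10. 3259.557ms @ 54/7 + 181.087ms (3/7)
11. 3440.644ms @ 57/7 + 181.087ms (3/7)
12. 3621.73ms @ 60/7 + 181.087ms (3/7)
13. 3802.817ms @ 9 + 316.901ms (3/4)
14. 4119.718ms @ 39/4 + 316.901ms (3/4)
15. 4436.62ms @ 21/2 + 633.803ms (3/2)

note 15 onset = 21/2b = 4436.62ms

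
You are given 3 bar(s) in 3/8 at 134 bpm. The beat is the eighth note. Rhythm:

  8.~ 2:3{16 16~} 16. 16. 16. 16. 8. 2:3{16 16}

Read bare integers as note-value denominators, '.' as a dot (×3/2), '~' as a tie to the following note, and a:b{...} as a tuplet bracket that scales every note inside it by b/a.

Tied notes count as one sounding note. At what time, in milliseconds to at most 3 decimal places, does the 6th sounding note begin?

1. 0.0ms @ 0 + 1007.463ms (9/4)
2. 1007.463ms @ 9/4 + 671.642ms (3/2)
3. 1679.104ms @ 15/4 + 335.821ms (3/4)
4. 2014.925ms @ 9/2 + 335.821ms (3/4)
5. 2350.746ms @ 21/4 + 335.821ms (3/4)
6. 2686.567ms @ 6 + 671.642ms (3/2)
7. 3358.209ms @ 15/2 + 335.821ms (3/4)
8. 3694.03ms @ 33/4 + 335.821ms (3/4)

note 6 onset = 6b = 2686.567ms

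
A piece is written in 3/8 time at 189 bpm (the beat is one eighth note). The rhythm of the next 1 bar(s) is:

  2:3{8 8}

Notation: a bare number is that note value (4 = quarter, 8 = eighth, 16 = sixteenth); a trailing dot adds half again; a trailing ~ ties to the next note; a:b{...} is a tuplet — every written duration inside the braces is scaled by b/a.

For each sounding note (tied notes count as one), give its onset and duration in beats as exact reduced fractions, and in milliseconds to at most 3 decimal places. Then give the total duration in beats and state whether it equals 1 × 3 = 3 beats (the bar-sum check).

1) 0.0ms=0b +476.19ms=3/2b
2) 476.19ms=3/2b +476.19ms=3/2b
Σ=3b of 3 (189bpm 3/8) — PASS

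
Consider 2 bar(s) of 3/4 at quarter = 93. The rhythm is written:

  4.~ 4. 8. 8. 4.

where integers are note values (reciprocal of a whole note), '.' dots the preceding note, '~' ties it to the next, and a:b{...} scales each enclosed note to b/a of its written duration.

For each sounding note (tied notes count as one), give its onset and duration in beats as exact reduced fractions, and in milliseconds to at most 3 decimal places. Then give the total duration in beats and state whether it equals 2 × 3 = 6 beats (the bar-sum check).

1) 0.0ms=0b +1935.484ms=3b
2) 1935.484ms=3b +483.871ms=3/4b
3) 2419.355ms=15/4b +483.871ms=3/4b
4) 2903.226ms=9/2b +967.742ms=3/2b
Σ=6b of 6 (93bpm 3/4) — PASS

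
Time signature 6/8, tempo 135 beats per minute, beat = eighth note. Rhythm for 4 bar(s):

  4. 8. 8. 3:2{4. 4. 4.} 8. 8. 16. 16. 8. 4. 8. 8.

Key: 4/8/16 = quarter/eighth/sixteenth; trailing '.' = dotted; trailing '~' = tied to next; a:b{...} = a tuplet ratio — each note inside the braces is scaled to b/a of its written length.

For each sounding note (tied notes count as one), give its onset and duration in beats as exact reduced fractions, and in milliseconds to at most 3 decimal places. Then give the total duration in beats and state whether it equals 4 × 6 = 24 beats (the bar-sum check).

1) 0.0ms=0b +1333.333ms=3b
2) 1333.333ms=3b +666.667ms=3/2b
3) 2000.0ms=9/2b +666.667ms=3/2b
4) 2666.667ms=6b +888.889ms=2b
5) 3555.556ms=8b +888.889ms=2b
6) 4444.444ms=10b +888.889ms=2b
7) 5333.333ms=12b +666.667ms=3/2b
8) 6000.0ms=27/2b +666.667ms=3/2b
9) 6666.667ms=15b +333.333ms=3/4b
10) 7000.0ms=63/4b +333.333ms=3/4b
11) 7333.333ms=33/2b +666.667ms=3/2b
12) 8000.0ms=18b +1333.333ms=3b
13) 9333.333ms=21b +666.667ms=3/2b
14) 10000.0ms=45/2b +666.667ms=3/2b
Σ=24b of 24 (135bpm 6/8) — PASS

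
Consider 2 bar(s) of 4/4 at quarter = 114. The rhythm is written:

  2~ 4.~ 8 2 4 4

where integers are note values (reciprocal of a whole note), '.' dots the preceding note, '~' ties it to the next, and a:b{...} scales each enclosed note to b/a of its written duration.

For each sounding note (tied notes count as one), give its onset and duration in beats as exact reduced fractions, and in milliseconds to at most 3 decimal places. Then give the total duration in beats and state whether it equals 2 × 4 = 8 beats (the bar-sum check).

1) 0.0ms=0b +2105.263ms=4b
2) 2105.263ms=4b +1052.632ms=2b
3) 3157.895ms=6b +526.316ms=1b
4) 3684.211ms=7b +526.316ms=1b
Σ=8b of 8 (114bpm 4/4) — PASS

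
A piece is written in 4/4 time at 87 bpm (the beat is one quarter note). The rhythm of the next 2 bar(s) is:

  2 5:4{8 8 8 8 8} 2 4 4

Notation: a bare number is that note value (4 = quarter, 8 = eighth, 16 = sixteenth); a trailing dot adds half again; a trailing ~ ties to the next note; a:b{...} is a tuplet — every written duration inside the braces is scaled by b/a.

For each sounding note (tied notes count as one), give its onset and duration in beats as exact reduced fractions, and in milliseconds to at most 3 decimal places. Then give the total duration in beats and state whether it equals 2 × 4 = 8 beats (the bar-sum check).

1) 0.0ms=0b +1379.31ms=2b
2) 1379.31ms=2b +275.862ms=2/5b
3) 1655.172ms=12/5b +275.862ms=2/5b
4) 1931.034ms=14/5b +275.862ms=2/5b
5) 2206.897ms=16/5b +275.862ms=2/5b
6) 2482.759ms=18/5b +275.862ms=2/5b
7) 2758.621ms=4b +1379.31ms=2b
8) 4137.931ms=6b +689.655ms=1b
9) 4827.586ms=7b +689.655ms=1b
Σ=8b of 8 (87bpm 4/4) — PASS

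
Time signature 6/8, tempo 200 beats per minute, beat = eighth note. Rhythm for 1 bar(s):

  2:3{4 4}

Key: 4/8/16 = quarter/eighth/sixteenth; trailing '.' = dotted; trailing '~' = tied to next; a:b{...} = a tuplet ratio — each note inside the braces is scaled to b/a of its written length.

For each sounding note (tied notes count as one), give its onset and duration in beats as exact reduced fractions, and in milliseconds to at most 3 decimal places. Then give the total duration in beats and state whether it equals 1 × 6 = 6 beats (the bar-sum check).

1) 0.0ms=0b +900.0ms=3b
2) 900.0ms=3b +900.0ms=3b
Σ=6b of 6 (200bpm 6/8) — PASS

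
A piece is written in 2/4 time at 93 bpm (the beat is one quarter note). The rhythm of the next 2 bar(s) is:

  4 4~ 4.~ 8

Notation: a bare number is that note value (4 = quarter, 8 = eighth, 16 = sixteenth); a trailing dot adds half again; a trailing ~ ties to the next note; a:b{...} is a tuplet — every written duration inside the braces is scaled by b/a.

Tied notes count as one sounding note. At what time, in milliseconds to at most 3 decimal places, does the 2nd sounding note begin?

1. 0.0ms @ 0 + 645.161ms (1)
2. 645.161ms @ 1 + 1935.484ms (3)

note 2 onset = 1b = 645.161ms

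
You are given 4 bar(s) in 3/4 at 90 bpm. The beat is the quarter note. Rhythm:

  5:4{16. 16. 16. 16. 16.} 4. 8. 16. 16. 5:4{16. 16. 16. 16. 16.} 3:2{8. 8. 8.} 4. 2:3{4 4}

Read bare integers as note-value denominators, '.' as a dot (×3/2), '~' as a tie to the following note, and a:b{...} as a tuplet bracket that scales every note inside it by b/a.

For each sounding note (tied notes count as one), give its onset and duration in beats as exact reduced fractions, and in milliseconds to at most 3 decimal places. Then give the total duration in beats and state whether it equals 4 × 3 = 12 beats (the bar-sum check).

1) 0.0ms=0b +200.0ms=3/10b
2) 200.0ms=3/10b +200.0ms=3/10b
3) 400.0ms=3/5b +200.0ms=3/10b
4) 600.0ms=9/10b +200.0ms=3/10b
5) 800.0ms=6/5b +200.0ms=3/10b
6) 1000.0ms=3/2b +1000.0ms=3/2b
7) 2000.0ms=3b +500.0ms=3/4b
8) 2500.0ms=15/4b +250.0ms=3/8b
9) 2750.0ms=33/8b +250.0ms=3/8b
10) 3000.0ms=9/2b +200.0ms=3/10b
11) 3200.0ms=24/5b +200.0ms=3/10b
12) 3400.0ms=51/10b +200.0ms=3/10b
13) 3600.0ms=27/5b +200.0ms=3/10b
14) 3800.0ms=57/10b +200.0ms=3/10b
15) 4000.0ms=6b +333.333ms=1/2b
16) 4333.333ms=13/2b +333.333ms=1/2b
17) 4666.667ms=7b +333.333ms=1/2b
18) 5000.0ms=15/2b +1000.0ms=3/2b
19) 6000.0ms=9b +1000.0ms=3/2b
20) 7000.0ms=21/2b +1000.0ms=3/2b
Σ=12b of 12 (90bpm 3/4) — PASS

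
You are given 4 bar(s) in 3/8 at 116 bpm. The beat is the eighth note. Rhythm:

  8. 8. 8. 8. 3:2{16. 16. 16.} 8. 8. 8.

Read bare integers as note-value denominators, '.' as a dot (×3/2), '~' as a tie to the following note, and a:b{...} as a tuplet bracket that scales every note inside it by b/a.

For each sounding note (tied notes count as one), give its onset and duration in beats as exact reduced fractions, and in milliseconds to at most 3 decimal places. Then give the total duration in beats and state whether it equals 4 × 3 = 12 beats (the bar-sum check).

1) 0.0ms=0b +775.862ms=3/2b
2) 775.862ms=3/2b +775.862ms=3/2b
3) 1551.724ms=3b +775.862ms=3/2b
4) 2327.586ms=9/2b +775.862ms=3/2b
5) 3103.448ms=6b +258.621ms=1/2b
6) 3362.069ms=13/2b +258.621ms=1/2b
7) 3620.69ms=7b +258.621ms=1/2b
8) 3879.31ms=15/2b +775.862ms=3/2b
9) 4655.172ms=9b +775.862ms=3/2b
10) 5431.034ms=21/2b +775.862ms=3/2b
Σ=12b of 12 (116bpm 3/8) — PASS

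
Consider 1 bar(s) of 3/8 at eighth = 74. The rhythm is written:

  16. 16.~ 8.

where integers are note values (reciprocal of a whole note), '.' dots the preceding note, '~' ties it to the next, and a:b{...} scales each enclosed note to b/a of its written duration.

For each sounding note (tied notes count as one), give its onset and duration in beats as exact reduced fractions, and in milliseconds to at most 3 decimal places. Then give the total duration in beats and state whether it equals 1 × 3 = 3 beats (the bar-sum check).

1) 0.0ms=0b +608.108ms=3/4b
2) 608.108ms=3/4b +1824.324ms=9/4b
Σ=3b of 3 (74bpm 3/8) — PASS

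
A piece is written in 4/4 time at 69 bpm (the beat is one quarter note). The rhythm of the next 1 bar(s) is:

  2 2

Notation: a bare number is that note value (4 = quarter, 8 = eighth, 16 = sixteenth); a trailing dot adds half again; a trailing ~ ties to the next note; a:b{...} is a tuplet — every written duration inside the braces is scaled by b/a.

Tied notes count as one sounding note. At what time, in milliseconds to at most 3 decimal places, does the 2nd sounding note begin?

1. 0.0ms @ 0 + 1739.13ms (2)
2. 1739.13ms @ 2 + 1739.13ms (2)

note 2 onset = 2b = 1739.13ms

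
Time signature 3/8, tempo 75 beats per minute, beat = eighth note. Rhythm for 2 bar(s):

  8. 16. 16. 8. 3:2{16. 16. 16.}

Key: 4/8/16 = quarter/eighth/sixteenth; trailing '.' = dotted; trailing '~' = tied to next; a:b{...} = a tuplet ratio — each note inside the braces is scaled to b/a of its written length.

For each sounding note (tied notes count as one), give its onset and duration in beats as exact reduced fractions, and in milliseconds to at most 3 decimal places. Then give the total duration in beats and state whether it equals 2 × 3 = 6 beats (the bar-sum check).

1) 0.0ms=0b +1200.0ms=3/2b
2) 1200.0ms=3/2b +600.0ms=3/4b
3) 1800.0ms=9/4b +600.0ms=3/4b
4) 2400.0ms=3b +1200.0ms=3/2b
5) 3600.0ms=9/2b +400.0ms=1/2b
6) 4000.0ms=5b +400.0ms=1/2b
7) 4400.0ms=11/2b +400.0ms=1/2b
Σ=6b of 6 (75bpm 3/8) — PASS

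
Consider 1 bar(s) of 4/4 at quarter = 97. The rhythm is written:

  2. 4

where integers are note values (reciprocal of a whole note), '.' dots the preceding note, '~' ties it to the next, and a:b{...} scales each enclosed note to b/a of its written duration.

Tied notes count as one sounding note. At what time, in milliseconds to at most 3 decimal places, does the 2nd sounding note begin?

note 2 onset = 3b = 1855.67ms

1. 0.0ms @ 0 + 1855.67ms (3)
2. 1855.67ms @ 3 + 618.557ms (1)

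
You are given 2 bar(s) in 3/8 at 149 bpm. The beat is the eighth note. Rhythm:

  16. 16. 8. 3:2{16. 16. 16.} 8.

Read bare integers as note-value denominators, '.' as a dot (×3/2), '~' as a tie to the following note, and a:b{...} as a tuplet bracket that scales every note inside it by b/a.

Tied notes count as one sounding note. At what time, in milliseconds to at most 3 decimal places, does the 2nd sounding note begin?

note 2 onset = 3/4b = 302.013ms

1. 0.0ms @ 0 + 302.013ms (3/4)
2. 302.013ms @ 3/4 + 302.013ms (3/4)
3. 604.027ms @ 3/2 + 604.027ms (3/2)
4. 1208.054ms @ 3 + 201.342ms (1/2)
5. 1409.396ms @ 7/2 + 201.342ms (1/2)
6. 1610.738ms @ 4 + 201.342ms (1/2)
7. 1812.081ms @ 9/2 + 604.027ms (3/2)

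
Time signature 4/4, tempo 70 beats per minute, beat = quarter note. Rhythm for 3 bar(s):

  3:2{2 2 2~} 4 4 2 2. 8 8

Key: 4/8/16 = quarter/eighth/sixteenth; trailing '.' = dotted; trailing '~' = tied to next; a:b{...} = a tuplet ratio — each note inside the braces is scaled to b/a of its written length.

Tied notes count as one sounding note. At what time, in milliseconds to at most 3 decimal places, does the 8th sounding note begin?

note 8 onset = 23/2b = 9857.143ms

1. 0.0ms @ 0 + 1142.857ms (4/3)
2. 1142.857ms @ 4/3 + 1142.857ms (4/3)
3. 2285.714ms @ 8/3 + 2000.0ms (7/3)
4. 4285.714ms @ 5 + 857.143ms (1)
5. 5142.857ms @ 6 + 1714.286ms (2)
6. 6857.143ms @ 8 + 2571.429ms (3)
7. 9428.571ms @ 11 + 428.571ms (1/2)
8. 9857.143ms @ 23/2 + 428.571ms (1/2)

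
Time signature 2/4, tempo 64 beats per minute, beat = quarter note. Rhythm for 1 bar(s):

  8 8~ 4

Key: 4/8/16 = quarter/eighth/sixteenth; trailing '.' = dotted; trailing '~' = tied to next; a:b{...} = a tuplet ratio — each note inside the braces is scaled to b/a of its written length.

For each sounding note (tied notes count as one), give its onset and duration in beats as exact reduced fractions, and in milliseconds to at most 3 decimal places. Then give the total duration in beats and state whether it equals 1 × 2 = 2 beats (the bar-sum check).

1) 0.0ms=0b +468.75ms=1/2b
2) 468.75ms=1/2b +1406.25ms=3/2b
Σ=2b of 2 (64bpm 2/4) — PASS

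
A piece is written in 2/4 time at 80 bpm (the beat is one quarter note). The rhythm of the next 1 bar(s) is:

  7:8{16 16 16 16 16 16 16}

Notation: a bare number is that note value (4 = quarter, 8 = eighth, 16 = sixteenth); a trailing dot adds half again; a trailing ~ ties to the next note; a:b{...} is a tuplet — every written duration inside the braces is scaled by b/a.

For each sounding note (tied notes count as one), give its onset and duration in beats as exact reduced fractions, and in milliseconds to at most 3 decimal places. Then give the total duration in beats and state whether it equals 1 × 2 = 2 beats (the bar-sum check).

1) 0.0ms=0b +214.286ms=2/7b
2) 214.286ms=2/7b +214.286ms=2/7b
3) 428.571ms=4/7b +214.286ms=2/7b
4) 642.857ms=6/7b +214.286ms=2/7b
5) 857.143ms=8/7b +214.286ms=2/7b
6) 1071.429ms=10/7b +214.286ms=2/7b
7) 1285.714ms=12/7b +214.286ms=2/7b
Σ=2b of 2 (80bpm 2/4) — PASS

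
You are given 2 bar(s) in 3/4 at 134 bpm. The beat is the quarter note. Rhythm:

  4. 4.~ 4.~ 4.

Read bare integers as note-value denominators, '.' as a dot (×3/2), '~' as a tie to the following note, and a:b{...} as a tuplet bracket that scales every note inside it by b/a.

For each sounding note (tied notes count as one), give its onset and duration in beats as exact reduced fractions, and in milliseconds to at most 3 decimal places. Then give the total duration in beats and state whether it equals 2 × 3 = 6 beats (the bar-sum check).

1) 0.0ms=0b +671.642ms=3/2b
2) 671.642ms=3/2b +2014.925ms=9/2b
Σ=6b of 6 (134bpm 3/4) — PASS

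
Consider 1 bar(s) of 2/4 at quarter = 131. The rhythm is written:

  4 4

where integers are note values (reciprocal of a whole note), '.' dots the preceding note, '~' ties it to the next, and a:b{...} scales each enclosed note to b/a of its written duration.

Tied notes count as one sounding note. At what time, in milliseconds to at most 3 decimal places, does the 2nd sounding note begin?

1. 0.0ms @ 0 + 458.015ms (1)
2. 458.015ms @ 1 + 458.015ms (1)

note 2 onset = 1b = 458.015ms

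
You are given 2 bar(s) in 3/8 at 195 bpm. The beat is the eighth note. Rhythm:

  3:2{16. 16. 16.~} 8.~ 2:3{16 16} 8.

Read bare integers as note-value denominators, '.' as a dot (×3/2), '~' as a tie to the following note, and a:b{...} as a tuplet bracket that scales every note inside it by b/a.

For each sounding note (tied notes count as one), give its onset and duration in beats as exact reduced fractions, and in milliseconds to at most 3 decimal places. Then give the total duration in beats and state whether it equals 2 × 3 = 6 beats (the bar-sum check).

1) 0.0ms=0b +153.846ms=1/2b
2) 153.846ms=1/2b +153.846ms=1/2b
3) 307.692ms=1b +846.154ms=11/4b
4) 1153.846ms=15/4b +230.769ms=3/4b
5) 1384.615ms=9/2b +461.538ms=3/2b
Σ=6b of 6 (195bpm 3/8) — PASS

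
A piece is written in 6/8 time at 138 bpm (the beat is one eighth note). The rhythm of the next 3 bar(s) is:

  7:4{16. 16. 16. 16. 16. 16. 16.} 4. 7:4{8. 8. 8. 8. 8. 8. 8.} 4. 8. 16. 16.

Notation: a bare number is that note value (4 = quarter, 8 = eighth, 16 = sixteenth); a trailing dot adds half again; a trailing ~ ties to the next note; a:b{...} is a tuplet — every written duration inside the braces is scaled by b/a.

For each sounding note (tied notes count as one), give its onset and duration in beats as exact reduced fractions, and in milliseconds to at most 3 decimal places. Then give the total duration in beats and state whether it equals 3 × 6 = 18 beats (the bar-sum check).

1) 0.0ms=0b +186.335ms=3/7b
2) 186.335ms=3/7b +186.335ms=3/7b
3) 372.671ms=6/7b +186.335ms=3/7b
4) 559.006ms=9/7b +186.335ms=3/7b
5) 745.342ms=12/7b +186.335ms=3/7b
6) 931.677ms=15/7b +186.335ms=3/7b
7) 1118.012ms=18/7b +186.335ms=3/7b
8) 1304.348ms=3b +1304.348ms=3b
9) 2608.696ms=6b +372.671ms=6/7b
10) 2981.366ms=48/7b +372.671ms=6/7b
11) 3354.037ms=54/7b +372.671ms=6/7b
12) 3726.708ms=60/7b +372.671ms=6/7b
13) 4099.379ms=66/7b +372.671ms=6/7b
14) 4472.05ms=72/7b +372.671ms=6/7b
15) 4844.72ms=78/7b +372.671ms=6/7b
16) 5217.391ms=12b +1304.348ms=3b
17) 6521.739ms=15b +652.174ms=3/2b
18) 7173.913ms=33/2b +326.087ms=3/4b
19) 7500.0ms=69/4b +326.087ms=3/4b
Σ=18b of 18 (138bpm 6/8) — PASS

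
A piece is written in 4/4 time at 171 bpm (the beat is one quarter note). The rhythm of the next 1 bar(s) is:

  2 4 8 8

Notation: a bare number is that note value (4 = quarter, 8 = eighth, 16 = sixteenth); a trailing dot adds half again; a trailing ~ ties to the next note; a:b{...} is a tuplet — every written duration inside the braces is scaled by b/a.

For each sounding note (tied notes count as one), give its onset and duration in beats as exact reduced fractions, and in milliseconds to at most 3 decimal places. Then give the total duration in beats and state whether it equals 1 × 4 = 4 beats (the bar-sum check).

1) 0.0ms=0b +701.754ms=2b
2) 701.754ms=2b +350.877ms=1b
3) 1052.632ms=3b +175.439ms=1/2b
4) 1228.07ms=7/2b +175.439ms=1/2b
Σ=4b of 4 (171bpm 4/4) — PASS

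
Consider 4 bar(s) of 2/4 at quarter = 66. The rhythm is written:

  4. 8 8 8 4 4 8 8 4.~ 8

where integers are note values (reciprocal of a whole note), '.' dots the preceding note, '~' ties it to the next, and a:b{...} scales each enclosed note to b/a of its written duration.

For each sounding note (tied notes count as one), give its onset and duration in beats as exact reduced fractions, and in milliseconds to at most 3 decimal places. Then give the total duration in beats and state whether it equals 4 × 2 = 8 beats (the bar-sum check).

1) 0.0ms=0b +1363.636ms=3/2b
2) 1363.636ms=3/2b +454.545ms=1/2b
3) 1818.182ms=2b +454.545ms=1/2b
4) 2272.727ms=5/2b +454.545ms=1/2b
5) 2727.273ms=3b +909.091ms=1b
6) 3636.364ms=4b +909.091ms=1b
7) 4545.455ms=5b +454.545ms=1/2b
8) 5000.0ms=11/2b +454.545ms=1/2b
9) 5454.545ms=6b +1818.182ms=2b
Σ=8b of 8 (66bpm 2/4) — PASS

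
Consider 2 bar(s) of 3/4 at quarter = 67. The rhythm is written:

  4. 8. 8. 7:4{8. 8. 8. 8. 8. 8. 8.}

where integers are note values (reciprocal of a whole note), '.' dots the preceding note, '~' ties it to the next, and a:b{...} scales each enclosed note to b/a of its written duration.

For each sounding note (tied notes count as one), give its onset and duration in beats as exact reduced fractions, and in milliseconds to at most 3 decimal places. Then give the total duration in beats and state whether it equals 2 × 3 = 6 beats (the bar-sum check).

1) 0.0ms=0b +1343.284ms=3/2b
2) 1343.284ms=3/2b +671.642ms=3/4b
3) 2014.925ms=9/4b +671.642ms=3/4b
4) 2686.567ms=3b +383.795ms=3/7b
5) 3070.362ms=24/7b +383.795ms=3/7b
6) 3454.158ms=27/7b +383.795ms=3/7b
7) 3837.953ms=30/7b +383.795ms=3/7b
8) 4221.748ms=33/7b +383.795ms=3/7b
9) 4605.544ms=36/7b +383.795ms=3/7b
10) 4989.339ms=39/7b +383.795ms=3/7b
Σ=6b of 6 (67bpm 3/4) — PASS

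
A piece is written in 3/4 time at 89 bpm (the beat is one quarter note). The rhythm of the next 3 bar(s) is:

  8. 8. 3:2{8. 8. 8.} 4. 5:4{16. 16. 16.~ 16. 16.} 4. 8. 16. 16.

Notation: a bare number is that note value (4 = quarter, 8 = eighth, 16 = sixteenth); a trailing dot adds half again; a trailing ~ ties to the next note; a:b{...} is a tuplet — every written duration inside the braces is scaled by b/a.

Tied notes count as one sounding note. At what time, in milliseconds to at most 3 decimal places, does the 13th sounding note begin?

1. 0.0ms @ 0 + 505.618ms (3/4)
2. 505.618ms @ 3/4 + 505.618ms (3/4)
3. 1011.236ms @ 3/2 + 337.079ms (1/2)
4. 1348.315ms @ 2 + 337.079ms (1/2)
5. 1685.393ms @ 5/2 + 337.079ms (1/2)
6. 2022.472ms @ 3 + 1011.236ms (3/2)
7. 3033.708ms @ 9/2 + 202.247ms (3/10)
8. 3235.955ms @ 24/5 + 202.247ms (3/10)
9. 3438.202ms @ 51/10 + 404.494ms (3/5)
10. 3842.697ms @ 57/10 + 202.247ms (3/10)
11. 4044.944ms @ 6 + 1011.236ms (3/2)
12. 5056.18ms @ 15/2 + 505.618ms (3/4)
13. 5561.798ms @ 33/4 + 252.809ms (3/8)
14. 5814.607ms @ 69/8 + 252.809ms (3/8)

note 13 onset = 33/4b = 5561.798ms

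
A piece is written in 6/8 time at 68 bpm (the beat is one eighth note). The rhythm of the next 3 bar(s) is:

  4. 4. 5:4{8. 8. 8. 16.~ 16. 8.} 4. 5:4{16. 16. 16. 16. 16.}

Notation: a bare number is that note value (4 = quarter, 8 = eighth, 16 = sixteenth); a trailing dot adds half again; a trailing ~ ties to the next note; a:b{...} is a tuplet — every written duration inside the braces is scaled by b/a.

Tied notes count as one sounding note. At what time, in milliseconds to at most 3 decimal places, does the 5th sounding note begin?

1. 0.0ms @ 0 + 2647.059ms (3)
2. 2647.059ms @ 3 + 2647.059ms (3)
3. 5294.118ms @ 6 + 1058.824ms (6/5)
4. 6352.941ms @ 36/5 + 1058.824ms (6/5)
5. 7411.765ms @ 42/5 + 1058.824ms (6/5)
6. 8470.588ms @ 48/5 + 1058.824ms (6/5)
7. 9529.412ms @ 54/5 + 1058.824ms (6/5)
8. 10588.235ms @ 12 + 2647.059ms (3)
9. 13235.294ms @ 15 + 529.412ms (3/5)
10. 13764.706ms @ 78/5 + 529.412ms (3/5)
11. 14294.118ms @ 81/5 + 529.412ms (3/5)
12. 14823.529ms @ 84/5 + 529.412ms (3/5)
13. 15352.941ms @ 87/5 + 529.412ms (3/5)

note 5 onset = 42/5b = 7411.765ms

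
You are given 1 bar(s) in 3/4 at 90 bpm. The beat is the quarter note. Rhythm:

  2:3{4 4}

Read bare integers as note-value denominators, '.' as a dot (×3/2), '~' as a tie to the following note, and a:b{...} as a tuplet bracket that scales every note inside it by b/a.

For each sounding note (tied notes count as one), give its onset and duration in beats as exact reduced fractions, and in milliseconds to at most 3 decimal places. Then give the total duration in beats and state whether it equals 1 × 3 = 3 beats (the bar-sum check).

1) 0.0ms=0b +1000.0ms=3/2b
2) 1000.0ms=3/2b +1000.0ms=3/2b
Σ=3b of 3 (90bpm 3/4) — PASS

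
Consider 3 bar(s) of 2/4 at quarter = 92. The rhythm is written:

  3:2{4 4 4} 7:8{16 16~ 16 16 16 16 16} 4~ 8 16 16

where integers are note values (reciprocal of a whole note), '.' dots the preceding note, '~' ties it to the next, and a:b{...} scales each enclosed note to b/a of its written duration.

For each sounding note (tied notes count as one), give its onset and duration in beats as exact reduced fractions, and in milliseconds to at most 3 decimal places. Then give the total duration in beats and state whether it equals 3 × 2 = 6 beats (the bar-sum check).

1) 0.0ms=0b +434.783ms=2/3b
2) 434.783ms=2/3b +434.783ms=2/3b
3) 869.565ms=4/3b +434.783ms=2/3b
4) 1304.348ms=2b +186.335ms=2/7b
5) 1490.683ms=16/7b +372.671ms=4/7b
6) 1863.354ms=20/7b +186.335ms=2/7b
7) 2049.689ms=22/7b +186.335ms=2/7b
8) 2236.025ms=24/7b +186.335ms=2/7b
9) 2422.36ms=26/7b +186.335ms=2/7b
10) 2608.696ms=4b +978.261ms=3/2b
11) 3586.957ms=11/2b +163.043ms=1/4b
12) 3750.0ms=23/4b +163.043ms=1/4b
Σ=6b of 6 (92bpm 2/4) — PASS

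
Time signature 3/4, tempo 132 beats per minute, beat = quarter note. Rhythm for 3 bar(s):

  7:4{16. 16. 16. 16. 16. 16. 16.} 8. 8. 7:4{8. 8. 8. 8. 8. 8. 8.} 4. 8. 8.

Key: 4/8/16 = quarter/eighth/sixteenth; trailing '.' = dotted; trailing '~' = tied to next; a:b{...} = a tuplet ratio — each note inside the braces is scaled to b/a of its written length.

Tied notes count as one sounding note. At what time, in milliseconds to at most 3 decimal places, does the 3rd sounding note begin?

note 3 onset = 3/7b = 194.805ms

1. 0.0ms @ 0 + 97.403ms (3/14)
2. 97.403ms @ 3/14 + 97.403ms (3/14)
3. 194.805ms @ 3/7 + 97.403ms (3/14)
4. 292.208ms @ 9/14 + 97.403ms (3/14)
5. 389.61ms @ 6/7 + 97.403ms (3/14)
6. 487.013ms @ 15/14 + 97.403ms (3/14)
7. 584.416ms @ 9/7 + 97.403ms (3/14)
8. 681.818ms @ 3/2 + 340.909ms (3/4)
9. 1022.727ms @ 9/4 + 340.909ms (3/4)
10. 1363.636ms @ 3 + 194.805ms (3/7)
11. 1558.442ms @ 24/7 + 194.805ms (3/7)
12. 1753.247ms @ 27/7 + 194.805ms (3/7)
13. 1948.052ms @ 30/7 + 194.805ms (3/7)
14. 2142.857ms @ 33/7 + 194.805ms (3/7)
15. 2337.662ms @ 36/7 + 194.805ms (3/7)
16. 2532.468ms @ 39/7 + 194.805ms (3/7)
17. 2727.273ms @ 6 + 681.818ms (3/2)
18. 3409.091ms @ 15/2 + 340.909ms (3/4)
19. 3750.0ms @ 33/4 + 340.909ms (3/4)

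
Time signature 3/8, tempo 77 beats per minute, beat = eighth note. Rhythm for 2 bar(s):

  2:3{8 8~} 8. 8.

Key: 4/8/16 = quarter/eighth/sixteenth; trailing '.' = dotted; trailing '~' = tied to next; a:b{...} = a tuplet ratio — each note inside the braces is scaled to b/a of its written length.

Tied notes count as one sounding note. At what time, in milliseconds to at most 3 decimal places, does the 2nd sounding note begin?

note 2 onset = 3/2b = 1168.831ms

1. 0.0ms @ 0 + 1168.831ms (3/2)
2. 1168.831ms @ 3/2 + 2337.662ms (3)
3. 3506.494ms @ 9/2 + 1168.831ms (3/2)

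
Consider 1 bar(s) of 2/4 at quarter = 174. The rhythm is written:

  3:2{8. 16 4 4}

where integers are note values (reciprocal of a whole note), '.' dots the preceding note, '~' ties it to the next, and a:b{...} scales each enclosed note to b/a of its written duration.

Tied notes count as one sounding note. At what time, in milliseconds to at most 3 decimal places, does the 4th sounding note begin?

1. 0.0ms @ 0 + 172.414ms (1/2)
2. 172.414ms @ 1/2 + 57.471ms (1/6)
3. 229.885ms @ 2/3 + 229.885ms (2/3)
4. 459.77ms @ 4/3 + 229.885ms (2/3)

note 4 onset = 4/3b = 459.77ms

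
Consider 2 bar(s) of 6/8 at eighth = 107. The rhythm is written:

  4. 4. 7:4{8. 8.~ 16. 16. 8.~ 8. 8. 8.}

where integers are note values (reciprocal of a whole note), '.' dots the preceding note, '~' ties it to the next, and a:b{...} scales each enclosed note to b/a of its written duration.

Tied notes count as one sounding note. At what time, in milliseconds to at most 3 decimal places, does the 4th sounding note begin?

1. 0.0ms @ 0 + 1682.243ms (3)
2. 1682.243ms @ 3 + 1682.243ms (3)
3. 3364.486ms @ 6 + 480.641ms (6/7)
4. 3845.127ms @ 48/7 + 720.961ms (9/7)
5. 4566.088ms @ 57/7 + 240.32ms (3/7)
6. 4806.409ms @ 60/7 + 961.282ms (12/7)
7. 5767.69ms @ 72/7 + 480.641ms (6/7)
8. 6248.331ms @ 78/7 + 480.641ms (6/7)

note 4 onset = 48/7b = 3845.127ms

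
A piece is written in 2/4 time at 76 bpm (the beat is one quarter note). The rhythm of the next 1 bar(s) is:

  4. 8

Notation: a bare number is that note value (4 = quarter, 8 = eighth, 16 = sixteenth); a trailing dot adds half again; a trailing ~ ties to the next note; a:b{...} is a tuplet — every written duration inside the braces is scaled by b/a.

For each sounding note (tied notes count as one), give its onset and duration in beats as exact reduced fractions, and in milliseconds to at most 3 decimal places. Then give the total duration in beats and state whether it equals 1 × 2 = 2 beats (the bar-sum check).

1) 0.0ms=0b +1184.211ms=3/2b
2) 1184.211ms=3/2b +394.737ms=1/2b
Σ=2b of 2 (76bpm 2/4) — PASS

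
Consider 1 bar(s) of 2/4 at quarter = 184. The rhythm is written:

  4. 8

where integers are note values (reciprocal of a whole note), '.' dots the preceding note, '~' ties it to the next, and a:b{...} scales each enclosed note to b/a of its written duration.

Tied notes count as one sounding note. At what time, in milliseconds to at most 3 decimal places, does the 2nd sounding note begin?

1. 0.0ms @ 0 + 489.13ms (3/2)
2. 489.13ms @ 3/2 + 163.043ms (1/2)

note 2 onset = 3/2b = 489.13ms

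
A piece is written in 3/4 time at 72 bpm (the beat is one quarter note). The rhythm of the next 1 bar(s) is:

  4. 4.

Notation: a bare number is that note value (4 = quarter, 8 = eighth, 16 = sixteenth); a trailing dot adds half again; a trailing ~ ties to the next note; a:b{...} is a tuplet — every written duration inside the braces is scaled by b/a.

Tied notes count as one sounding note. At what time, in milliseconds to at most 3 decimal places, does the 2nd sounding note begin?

1. 0.0ms @ 0 + 1250.0ms (3/2)
2. 1250.0ms @ 3/2 + 1250.0ms (3/2)

note 2 onset = 3/2b = 1250.0ms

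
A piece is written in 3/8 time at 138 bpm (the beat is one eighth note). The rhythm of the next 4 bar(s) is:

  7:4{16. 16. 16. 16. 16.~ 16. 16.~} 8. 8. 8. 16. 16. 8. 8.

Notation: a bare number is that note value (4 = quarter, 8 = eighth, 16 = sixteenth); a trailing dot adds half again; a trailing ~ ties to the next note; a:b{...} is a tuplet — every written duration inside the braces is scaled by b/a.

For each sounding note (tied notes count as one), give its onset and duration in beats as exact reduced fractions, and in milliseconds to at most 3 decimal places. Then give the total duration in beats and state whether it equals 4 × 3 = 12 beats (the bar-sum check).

1) 0.0ms=0b +186.335ms=3/7b
2) 186.335ms=3/7b +186.335ms=3/7b
3) 372.671ms=6/7b +186.335ms=3/7b
4) 559.006ms=9/7b +186.335ms=3/7b
5) 745.342ms=12/7b +372.671ms=6/7b
6) 1118.012ms=18/7b +838.509ms=27/14b
7) 1956.522ms=9/2b +652.174ms=3/2b
8) 2608.696ms=6b +652.174ms=3/2b
9) 3260.87ms=15/2b +326.087ms=3/4b
10) 3586.957ms=33/4b +326.087ms=3/4b
11) 3913.043ms=9b +652.174ms=3/2b
12) 4565.217ms=21/2b +652.174ms=3/2b
Σ=12b of 12 (138bpm 3/8) — PASS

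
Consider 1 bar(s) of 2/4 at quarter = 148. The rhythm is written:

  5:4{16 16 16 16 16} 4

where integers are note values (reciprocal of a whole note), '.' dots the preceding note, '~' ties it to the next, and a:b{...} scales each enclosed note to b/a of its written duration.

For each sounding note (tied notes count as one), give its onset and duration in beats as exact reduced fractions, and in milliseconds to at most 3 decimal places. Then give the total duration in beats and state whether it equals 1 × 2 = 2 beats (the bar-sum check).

1) 0.0ms=0b +81.081ms=1/5b
2) 81.081ms=1/5b +81.081ms=1/5b
3) 162.162ms=2/5b +81.081ms=1/5b
4) 243.243ms=3/5b +81.081ms=1/5b
5) 324.324ms=4/5b +81.081ms=1/5b
6) 405.405ms=1b +405.405ms=1b
Σ=2b of 2 (148bpm 2/4) — PASS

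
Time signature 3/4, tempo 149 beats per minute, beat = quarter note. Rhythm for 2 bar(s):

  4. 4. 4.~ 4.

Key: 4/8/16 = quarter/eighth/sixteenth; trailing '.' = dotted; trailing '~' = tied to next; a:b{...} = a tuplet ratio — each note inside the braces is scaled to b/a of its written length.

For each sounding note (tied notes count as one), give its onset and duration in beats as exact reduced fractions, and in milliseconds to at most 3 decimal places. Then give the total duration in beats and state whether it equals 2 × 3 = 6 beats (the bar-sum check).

1) 0.0ms=0b +604.027ms=3/2b
2) 604.027ms=3/2b +604.027ms=3/2b
3) 1208.054ms=3b +1208.054ms=3b
Σ=6b of 6 (149bpm 3/4) — PASS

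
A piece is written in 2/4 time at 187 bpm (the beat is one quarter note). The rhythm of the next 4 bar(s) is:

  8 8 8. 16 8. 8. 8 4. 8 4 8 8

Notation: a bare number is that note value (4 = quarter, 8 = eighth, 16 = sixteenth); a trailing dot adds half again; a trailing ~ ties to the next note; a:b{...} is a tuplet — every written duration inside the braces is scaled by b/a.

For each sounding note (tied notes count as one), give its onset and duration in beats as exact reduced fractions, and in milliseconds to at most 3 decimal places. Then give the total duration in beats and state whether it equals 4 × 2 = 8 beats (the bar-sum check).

1) 0.0ms=0b +160.428ms=1/2b
2) 160.428ms=1/2b +160.428ms=1/2b
3) 320.856ms=1b +240.642ms=3/4b
4) 561.497ms=7/4b +80.214ms=1/4b
5) 641.711ms=2b +240.642ms=3/4b
6) 882.353ms=11/4b +240.642ms=3/4b
7) 1122.995ms=7/2b +160.428ms=1/2b
8) 1283.422ms=4b +481.283ms=3/2b
9) 1764.706ms=11/2b +160.428ms=1/2b
10) 1925.134ms=6b +320.856ms=1b
11) 2245.989ms=7b +160.428ms=1/2b
12) 2406.417ms=15/2b +160.428ms=1/2b
Σ=8b of 8 (187bpm 2/4) — PASS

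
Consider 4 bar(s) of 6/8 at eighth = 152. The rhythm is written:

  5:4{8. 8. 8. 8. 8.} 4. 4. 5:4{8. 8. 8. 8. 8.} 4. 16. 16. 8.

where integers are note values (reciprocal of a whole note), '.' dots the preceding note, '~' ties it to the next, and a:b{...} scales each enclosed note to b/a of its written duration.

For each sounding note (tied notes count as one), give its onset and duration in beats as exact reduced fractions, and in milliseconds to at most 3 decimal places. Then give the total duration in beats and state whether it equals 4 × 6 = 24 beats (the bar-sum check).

1) 0.0ms=0b +473.684ms=6/5b
2) 473.684ms=6/5b +473.684ms=6/5b
3) 947.368ms=12/5b +473.684ms=6/5b
4) 1421.053ms=18/5b +473.684ms=6/5b
5) 1894.737ms=24/5b +473.684ms=6/5b
6) 2368.421ms=6b +1184.211ms=3b
7) 3552.632ms=9b +1184.211ms=3b
8) 4736.842ms=12b +473.684ms=6/5b
9) 5210.526ms=66/5b +473.684ms=6/5b
10) 5684.211ms=72/5b +473.684ms=6/5b
11) 6157.895ms=78/5b +473.684ms=6/5b
12) 6631.579ms=84/5b +473.684ms=6/5b
13) 7105.263ms=18b +1184.211ms=3b
14) 8289.474ms=21b +296.053ms=3/4b
15) 8585.526ms=87/4b +296.053ms=3/4b
16) 8881.579ms=45/2b +592.105ms=3/2b
Σ=24b of 24 (152bpm 6/8) — PASS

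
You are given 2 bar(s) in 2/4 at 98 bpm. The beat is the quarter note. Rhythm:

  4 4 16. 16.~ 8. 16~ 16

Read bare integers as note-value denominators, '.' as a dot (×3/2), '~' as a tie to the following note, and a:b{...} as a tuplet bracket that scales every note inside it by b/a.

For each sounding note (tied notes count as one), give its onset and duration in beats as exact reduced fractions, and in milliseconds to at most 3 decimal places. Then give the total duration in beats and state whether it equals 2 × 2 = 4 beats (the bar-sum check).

1) 0.0ms=0b +612.245ms=1b
2) 612.245ms=1b +612.245ms=1b
3) 1224.49ms=2b +229.592ms=3/8b
4) 1454.082ms=19/8b +688.776ms=9/8b
5) 2142.857ms=7/2b +306.122ms=1/2b
Σ=4b of 4 (98bpm 2/4) — PASS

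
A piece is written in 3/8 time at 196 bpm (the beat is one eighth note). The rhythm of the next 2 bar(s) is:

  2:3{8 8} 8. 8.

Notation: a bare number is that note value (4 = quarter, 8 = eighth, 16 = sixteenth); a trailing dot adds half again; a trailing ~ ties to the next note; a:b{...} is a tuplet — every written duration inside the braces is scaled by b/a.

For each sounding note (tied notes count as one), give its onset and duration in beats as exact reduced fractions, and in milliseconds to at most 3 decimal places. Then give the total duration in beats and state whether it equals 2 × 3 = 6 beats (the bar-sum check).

1) 0.0ms=0b +459.184ms=3/2b
2) 459.184ms=3/2b +459.184ms=3/2b
3) 918.367ms=3b +459.184ms=3/2b
4) 1377.551ms=9/2b +459.184ms=3/2b
Σ=6b of 6 (196bpm 3/8) — PASS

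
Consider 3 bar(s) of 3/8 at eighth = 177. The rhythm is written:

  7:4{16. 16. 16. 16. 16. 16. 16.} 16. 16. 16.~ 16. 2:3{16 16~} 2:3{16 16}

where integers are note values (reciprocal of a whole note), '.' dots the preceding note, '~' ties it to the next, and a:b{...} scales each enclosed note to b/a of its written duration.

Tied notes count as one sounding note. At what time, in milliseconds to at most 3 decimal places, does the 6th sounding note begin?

1. 0.0ms @ 0 + 145.278ms (3/7)
2. 145.278ms @ 3/7 + 145.278ms (3/7)
3. 290.557ms @ 6/7 + 145.278ms (3/7)
4. 435.835ms @ 9/7 + 145.278ms (3/7)
5. 581.114ms @ 12/7 + 145.278ms (3/7)
6. 726.392ms @ 15/7 + 145.278ms (3/7)
7. 871.671ms @ 18/7 + 145.278ms (3/7)
8. 1016.949ms @ 3 + 254.237ms (3/4)
9. 1271.186ms @ 15/4 + 254.237ms (3/4)
10. 1525.424ms @ 9/2 + 508.475ms (3/2)
11. 2033.898ms @ 6 + 254.237ms (3/4)
12. 2288.136ms @ 27/4 + 508.475ms (3/2)
13. 2796.61ms @ 33/4 + 254.237ms (3/4)

note 6 onset = 15/7b = 726.392ms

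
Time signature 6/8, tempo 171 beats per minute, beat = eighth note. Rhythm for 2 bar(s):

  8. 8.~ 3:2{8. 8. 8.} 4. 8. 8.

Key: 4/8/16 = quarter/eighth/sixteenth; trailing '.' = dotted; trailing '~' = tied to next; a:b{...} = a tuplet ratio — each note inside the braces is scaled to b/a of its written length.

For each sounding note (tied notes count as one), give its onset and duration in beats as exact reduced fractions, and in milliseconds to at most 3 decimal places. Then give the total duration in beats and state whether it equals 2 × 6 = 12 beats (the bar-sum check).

1) 0.0ms=0b +526.316ms=3/2b
2) 526.316ms=3/2b +877.193ms=5/2b
3) 1403.509ms=4b +350.877ms=1b
4) 1754.386ms=5b +350.877ms=1b
5) 2105.263ms=6b +1052.632ms=3b
6) 3157.895ms=9b +526.316ms=3/2b
7) 3684.211ms=21/2b +526.316ms=3/2b
Σ=12b of 12 (171bpm 6/8) — PASS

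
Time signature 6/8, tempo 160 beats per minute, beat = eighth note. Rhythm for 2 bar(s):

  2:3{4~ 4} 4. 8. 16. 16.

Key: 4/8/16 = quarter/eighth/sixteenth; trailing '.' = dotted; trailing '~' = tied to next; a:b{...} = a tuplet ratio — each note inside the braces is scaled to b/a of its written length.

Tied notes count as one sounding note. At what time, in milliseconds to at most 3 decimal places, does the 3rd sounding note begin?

1. 0.0ms @ 0 + 2250.0ms (6)
2. 2250.0ms @ 6 + 1125.0ms (3)
3. 3375.0ms @ 9 + 562.5ms (3/2)
4. 3937.5ms @ 21/2 + 281.25ms (3/4)
5. 4218.75ms @ 45/4 + 281.25ms (3/4)

note 3 onset = 9b = 3375.0ms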